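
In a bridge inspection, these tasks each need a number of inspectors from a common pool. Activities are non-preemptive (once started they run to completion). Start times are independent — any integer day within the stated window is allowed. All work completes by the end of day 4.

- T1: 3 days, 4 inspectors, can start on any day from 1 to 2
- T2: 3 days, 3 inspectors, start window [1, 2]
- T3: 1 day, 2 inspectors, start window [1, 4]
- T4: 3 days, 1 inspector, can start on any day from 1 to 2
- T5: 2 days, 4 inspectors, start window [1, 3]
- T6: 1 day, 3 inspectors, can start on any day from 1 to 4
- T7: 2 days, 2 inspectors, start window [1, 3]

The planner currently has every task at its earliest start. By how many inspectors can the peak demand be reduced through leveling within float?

7

Early-start peak: d1:19  d2:14  d3:8  d4:0 ⇒ 19.
Leveled (T1@1, T2@1, T3@1, T4@1, T5@3, T6@4, T7@1): d1:12  d2:10  d3:12  d4:7 ⇒ 12.
Reduction 19 − 12 = 7.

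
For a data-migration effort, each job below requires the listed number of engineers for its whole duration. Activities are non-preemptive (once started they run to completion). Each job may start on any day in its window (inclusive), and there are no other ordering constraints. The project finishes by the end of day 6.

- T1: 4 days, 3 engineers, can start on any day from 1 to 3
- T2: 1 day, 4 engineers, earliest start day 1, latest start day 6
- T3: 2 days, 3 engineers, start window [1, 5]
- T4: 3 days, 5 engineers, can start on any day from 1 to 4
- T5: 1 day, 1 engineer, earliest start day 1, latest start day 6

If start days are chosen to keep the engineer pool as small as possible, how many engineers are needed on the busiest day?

Early-start (T1@1, T2@1, T3@1, T4@1, T5@1) gives peak 16: d1:16  d2:11  d3:8  d4:3  d5:0  d6:0.
Shift T3→2, T4→4.
Schedule T1@1, T2@1, T3@2, T4@4, T5@1: d1:8  d2:6  d3:6  d4:8  d5:5  d6:5 — peak 8.

8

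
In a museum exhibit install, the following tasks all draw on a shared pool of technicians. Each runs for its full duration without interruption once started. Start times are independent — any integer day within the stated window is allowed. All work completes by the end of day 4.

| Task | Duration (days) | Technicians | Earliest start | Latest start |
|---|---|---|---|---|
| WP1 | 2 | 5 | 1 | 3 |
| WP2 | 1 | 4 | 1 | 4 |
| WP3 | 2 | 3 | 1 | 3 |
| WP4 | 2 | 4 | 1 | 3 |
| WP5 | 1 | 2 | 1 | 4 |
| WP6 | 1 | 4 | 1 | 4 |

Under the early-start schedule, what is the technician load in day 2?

12

At early start, day 2 has: WP1, WP3, WP4.
Demand: 5 + 3 + 4 = 12.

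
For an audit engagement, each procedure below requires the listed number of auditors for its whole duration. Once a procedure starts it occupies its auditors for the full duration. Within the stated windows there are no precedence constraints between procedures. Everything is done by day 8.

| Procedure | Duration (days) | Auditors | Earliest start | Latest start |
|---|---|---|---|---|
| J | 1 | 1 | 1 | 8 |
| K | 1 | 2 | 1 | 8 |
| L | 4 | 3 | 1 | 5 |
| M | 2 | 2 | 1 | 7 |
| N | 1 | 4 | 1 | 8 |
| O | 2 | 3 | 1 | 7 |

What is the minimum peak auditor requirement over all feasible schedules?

5

Early-start (J@1, K@1, L@1, M@1, N@1, O@1) gives peak 15: d1:15  d2:8  d3:3  d4:3  d5:0  d6:0  d7:0  d8:0.
Shift L→2, N→6, O→7.
Schedule J@1, K@1, L@2, M@1, N@6, O@7: d1:5  d2:5  d3:3  d4:3  d5:3  d6:4  d7:3  d8:3 — peak 5.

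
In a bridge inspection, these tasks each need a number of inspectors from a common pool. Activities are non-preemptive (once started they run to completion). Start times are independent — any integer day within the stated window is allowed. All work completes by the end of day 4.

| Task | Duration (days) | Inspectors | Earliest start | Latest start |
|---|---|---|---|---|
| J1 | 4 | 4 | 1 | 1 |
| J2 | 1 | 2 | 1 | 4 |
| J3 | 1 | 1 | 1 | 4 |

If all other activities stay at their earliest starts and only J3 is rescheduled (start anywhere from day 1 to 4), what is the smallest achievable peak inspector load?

6

J3@1: d1:7  d2:4  d3:4  d4:4 → peak 7
J3@2: d1:6  d2:5  d3:4  d4:4 → peak 6
J3@3: d1:6  d2:4  d3:5  d4:4 → peak 6
J3@4: d1:6  d2:4  d3:4  d4:5 → peak 6
Best is J3@2, peak 6.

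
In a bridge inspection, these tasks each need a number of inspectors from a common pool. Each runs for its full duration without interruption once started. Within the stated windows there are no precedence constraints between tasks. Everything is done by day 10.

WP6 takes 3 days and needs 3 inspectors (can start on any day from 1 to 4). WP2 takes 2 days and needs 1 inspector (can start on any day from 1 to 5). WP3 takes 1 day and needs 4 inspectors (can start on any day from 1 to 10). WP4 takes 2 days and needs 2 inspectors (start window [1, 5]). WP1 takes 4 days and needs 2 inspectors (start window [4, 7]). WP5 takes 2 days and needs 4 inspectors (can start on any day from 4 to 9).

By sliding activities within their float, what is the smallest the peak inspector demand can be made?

Early-start (WP6@1, WP2@1, WP3@1, WP4@1, WP1@4, WP5@4) gives peak 10: d1:10  d2:6  d3:3  d4:6  d5:6  d6:2  d7:2  d8:0  d9:0  d10:0.
Shift WP3→4, WP4→5, WP1→5, WP5→9.
Schedule WP6@1, WP2@1, WP3@4, WP4@5, WP1@5, WP5@9: d1:4  d2:4  d3:3  d4:4  d5:4  d6:4  d7:2  d8:2  d9:4  d10:4 — peak 4.
Total inspector-days = 35 over 10 days ⇒ peak ≥ ⌈35/10⌉ = 4, so 4 is optimal.

4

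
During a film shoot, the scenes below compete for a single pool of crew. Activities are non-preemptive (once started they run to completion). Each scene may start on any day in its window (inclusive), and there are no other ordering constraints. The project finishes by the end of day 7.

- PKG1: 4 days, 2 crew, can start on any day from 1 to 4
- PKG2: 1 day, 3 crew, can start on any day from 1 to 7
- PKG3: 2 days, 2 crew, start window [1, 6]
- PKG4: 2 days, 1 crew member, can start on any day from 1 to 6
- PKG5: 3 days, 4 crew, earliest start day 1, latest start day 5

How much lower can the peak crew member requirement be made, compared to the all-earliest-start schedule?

Early-start peak: d1:12  d2:9  d3:6  d4:2  d5:0  d6:0  d7:0 ⇒ 12.
Leveled (PKG1@1, PKG2@1, PKG3@2, PKG4@2, PKG5@5): d1:5  d2:5  d3:5  d4:2  d5:4  d6:4  d7:4 ⇒ 5.
Reduction 12 − 5 = 7.

7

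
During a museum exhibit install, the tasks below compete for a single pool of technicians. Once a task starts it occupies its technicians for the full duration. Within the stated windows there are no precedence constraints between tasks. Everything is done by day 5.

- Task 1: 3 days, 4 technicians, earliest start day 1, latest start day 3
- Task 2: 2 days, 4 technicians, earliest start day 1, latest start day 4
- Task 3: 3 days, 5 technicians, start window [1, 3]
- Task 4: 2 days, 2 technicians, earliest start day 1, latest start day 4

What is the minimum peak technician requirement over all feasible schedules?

9

Early-start (Task 1@1, Task 2@1, Task 3@1, Task 4@1) gives peak 15: d1:15  d2:15  d3:9  d4:0  d5:0.
Shift Task 3→3, Task 4→4.
Schedule Task 1@1, Task 2@1, Task 3@3, Task 4@4: d1:8  d2:8  d3:9  d4:7  d5:7 — peak 9.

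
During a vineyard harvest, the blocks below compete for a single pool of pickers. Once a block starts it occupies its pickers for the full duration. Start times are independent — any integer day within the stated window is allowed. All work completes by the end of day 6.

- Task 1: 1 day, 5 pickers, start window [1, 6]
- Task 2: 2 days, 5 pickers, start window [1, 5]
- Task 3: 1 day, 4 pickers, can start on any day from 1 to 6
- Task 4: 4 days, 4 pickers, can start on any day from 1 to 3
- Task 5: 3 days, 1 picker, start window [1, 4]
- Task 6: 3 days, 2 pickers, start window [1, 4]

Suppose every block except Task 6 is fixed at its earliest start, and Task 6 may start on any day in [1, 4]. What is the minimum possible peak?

19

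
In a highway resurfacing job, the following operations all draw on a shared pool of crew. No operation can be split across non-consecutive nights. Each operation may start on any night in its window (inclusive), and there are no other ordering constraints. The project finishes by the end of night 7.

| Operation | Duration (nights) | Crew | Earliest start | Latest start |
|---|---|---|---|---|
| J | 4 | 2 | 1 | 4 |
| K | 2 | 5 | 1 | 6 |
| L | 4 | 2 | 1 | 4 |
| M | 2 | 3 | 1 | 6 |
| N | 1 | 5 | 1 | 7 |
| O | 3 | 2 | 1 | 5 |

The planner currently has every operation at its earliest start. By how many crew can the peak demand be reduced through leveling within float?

12

Early-start peak: n1:19  n2:14  n3:6  n4:4  n5:0  n6:0  n7:0 ⇒ 19.
Leveled (J@1, K@1, L@3, M@3, N@7, O@5): n1:7  n2:7  n3:7  n4:7  n5:4  n6:4  n7:7 ⇒ 7.
Reduction 19 − 7 = 12.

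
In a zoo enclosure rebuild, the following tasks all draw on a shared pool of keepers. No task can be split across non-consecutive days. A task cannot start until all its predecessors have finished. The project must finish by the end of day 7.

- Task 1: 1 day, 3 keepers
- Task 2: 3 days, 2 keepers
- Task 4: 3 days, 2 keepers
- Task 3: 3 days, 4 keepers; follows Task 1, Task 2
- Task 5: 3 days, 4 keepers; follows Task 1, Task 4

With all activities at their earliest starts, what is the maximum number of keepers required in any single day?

8

Early-start schedule: Task 1@1, Task 2@1, Task 4@1, Task 3@4, Task 5@4.
Load per day: day 1: 7, day 2: 4, day 3: 4, day 4: 8, day 5: 8, day 6: 8, day 7: 0.
Peak is 8.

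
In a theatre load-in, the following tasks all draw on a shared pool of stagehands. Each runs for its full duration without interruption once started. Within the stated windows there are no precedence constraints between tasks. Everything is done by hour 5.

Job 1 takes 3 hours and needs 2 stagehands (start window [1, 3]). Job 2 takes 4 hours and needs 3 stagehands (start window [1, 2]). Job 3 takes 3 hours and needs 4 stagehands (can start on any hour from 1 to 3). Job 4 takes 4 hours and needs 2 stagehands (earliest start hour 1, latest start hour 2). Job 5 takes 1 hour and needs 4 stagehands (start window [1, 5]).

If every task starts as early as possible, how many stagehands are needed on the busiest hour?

15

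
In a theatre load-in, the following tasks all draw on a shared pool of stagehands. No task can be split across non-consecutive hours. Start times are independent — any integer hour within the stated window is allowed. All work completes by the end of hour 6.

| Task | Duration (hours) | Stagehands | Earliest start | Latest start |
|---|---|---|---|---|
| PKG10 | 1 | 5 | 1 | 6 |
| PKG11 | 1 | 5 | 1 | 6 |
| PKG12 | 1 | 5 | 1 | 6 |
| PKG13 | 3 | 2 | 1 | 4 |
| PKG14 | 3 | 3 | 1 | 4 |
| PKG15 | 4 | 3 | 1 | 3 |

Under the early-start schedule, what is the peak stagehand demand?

Early-start schedule: PKG10@1, PKG11@1, PKG12@1, PKG13@1, PKG14@1, PKG15@1.
Load per hour: hour 1: 23, hour 2: 8, hour 3: 8, hour 4: 3, hour 5: 0, hour 6: 0.
Peak is 23.

23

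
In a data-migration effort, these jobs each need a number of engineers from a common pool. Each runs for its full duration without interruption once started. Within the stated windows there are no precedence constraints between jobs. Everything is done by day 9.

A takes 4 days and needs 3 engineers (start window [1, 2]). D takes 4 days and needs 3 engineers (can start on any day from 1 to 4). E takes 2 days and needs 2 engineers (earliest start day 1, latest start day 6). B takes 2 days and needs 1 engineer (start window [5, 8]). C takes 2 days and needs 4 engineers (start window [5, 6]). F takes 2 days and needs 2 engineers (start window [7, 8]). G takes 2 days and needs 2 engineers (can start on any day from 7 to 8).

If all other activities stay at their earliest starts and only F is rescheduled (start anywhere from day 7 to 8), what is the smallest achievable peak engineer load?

F@7: d1:8  d2:8  d3:6  d4:6  d5:5  d6:5  d7:4  d8:4  d9:0 → peak 8
F@8: d1:8  d2:8  d3:6  d4:6  d5:5  d6:5  d7:2  d8:4  d9:2 → peak 8
Best is F@7, peak 8.

8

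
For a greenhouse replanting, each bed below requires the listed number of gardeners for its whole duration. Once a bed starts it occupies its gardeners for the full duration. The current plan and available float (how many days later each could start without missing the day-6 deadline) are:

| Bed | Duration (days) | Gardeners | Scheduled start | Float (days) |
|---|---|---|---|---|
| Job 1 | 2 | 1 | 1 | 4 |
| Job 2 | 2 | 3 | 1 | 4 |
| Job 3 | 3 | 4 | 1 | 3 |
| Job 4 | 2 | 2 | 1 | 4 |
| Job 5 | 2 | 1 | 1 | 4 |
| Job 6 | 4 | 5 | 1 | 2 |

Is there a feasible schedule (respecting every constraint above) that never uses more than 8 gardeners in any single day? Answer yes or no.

no

The minimum achievable peak is 9; 8 < 9, so no feasible schedule stays within the cap.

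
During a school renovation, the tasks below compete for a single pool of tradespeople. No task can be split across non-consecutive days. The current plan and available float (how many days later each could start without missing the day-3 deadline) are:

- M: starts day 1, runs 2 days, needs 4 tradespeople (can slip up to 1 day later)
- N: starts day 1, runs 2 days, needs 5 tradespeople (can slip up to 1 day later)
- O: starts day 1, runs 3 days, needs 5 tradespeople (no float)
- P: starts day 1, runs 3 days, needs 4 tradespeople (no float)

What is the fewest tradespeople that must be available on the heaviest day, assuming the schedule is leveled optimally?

18

Schedule M@1, N@1, O@1, P@1: d1:18  d2:18  d3:9 — peak 18.
No arrangement of the 4 feasible schedules does better.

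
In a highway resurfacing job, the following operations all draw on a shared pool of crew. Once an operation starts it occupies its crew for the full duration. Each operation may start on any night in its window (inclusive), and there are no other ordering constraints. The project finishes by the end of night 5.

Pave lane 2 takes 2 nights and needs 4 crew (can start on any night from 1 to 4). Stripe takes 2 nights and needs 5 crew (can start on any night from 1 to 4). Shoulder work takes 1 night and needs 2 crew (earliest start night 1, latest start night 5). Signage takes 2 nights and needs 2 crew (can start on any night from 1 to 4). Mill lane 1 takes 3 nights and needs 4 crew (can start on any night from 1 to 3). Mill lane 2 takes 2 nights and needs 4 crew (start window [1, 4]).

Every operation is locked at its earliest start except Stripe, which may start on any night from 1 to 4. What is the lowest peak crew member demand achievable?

16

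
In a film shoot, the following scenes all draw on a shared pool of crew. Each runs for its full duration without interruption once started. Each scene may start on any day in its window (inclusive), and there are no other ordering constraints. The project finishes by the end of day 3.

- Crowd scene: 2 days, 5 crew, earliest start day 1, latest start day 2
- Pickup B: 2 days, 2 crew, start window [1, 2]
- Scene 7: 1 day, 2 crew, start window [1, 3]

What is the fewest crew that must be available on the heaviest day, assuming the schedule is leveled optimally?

7

Early-start (Crowd scene@1, Pickup B@1, Scene 7@1) gives peak 9: d1:9  d2:7  d3:0.
Shift Scene 7→3.
Schedule Crowd scene@1, Pickup B@1, Scene 7@3: d1:7  d2:7  d3:2 — peak 7.
No arrangement of the 12 feasible schedules does better.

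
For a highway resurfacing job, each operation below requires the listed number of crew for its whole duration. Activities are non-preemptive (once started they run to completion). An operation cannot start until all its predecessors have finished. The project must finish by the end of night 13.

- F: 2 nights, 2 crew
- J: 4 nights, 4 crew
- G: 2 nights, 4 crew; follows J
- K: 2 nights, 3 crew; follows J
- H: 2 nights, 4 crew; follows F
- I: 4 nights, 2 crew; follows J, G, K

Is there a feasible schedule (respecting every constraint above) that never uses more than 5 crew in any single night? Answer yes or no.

The minimum achievable peak is 6; 5 < 6, so no feasible schedule stays within the cap.

no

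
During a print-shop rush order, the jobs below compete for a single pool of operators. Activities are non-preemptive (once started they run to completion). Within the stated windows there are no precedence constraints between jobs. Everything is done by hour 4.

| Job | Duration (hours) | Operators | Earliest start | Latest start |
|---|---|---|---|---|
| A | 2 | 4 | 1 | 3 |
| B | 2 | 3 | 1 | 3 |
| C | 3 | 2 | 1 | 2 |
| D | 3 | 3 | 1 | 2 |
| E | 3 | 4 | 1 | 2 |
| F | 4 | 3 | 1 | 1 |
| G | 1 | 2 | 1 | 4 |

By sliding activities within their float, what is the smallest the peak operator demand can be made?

16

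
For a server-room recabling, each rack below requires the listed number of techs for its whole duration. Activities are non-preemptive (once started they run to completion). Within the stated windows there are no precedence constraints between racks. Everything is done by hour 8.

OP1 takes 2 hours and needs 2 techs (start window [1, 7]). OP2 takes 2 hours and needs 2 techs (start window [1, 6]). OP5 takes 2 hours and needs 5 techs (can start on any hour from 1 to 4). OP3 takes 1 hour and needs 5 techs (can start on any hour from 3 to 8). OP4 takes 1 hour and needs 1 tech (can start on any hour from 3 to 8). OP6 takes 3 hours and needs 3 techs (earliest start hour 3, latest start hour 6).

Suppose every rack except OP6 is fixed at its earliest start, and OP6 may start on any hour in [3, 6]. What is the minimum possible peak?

OP6@3: h1:9  h2:9  h3:9  h4:3  h5:3  h6:0  h7:0  h8:0 → peak 9
OP6@4: h1:9  h2:9  h3:6  h4:3  h5:3  h6:3  h7:0  h8:0 → peak 9
OP6@5: h1:9  h2:9  h3:6  h4:0  h5:3  h6:3  h7:3  h8:0 → peak 9
OP6@6: h1:9  h2:9  h3:6  h4:0  h5:0  h6:3  h7:3  h8:3 → peak 9
Best is OP6@3, peak 9.

9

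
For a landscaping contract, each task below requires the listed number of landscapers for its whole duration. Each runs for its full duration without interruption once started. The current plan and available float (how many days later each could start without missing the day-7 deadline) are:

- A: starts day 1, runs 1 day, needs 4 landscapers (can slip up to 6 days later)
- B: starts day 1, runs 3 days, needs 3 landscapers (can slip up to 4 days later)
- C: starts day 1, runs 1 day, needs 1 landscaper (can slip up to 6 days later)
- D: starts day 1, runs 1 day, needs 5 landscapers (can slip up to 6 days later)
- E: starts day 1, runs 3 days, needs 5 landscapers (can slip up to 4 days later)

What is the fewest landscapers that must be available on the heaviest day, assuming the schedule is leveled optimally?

Early-start (A@1, B@1, C@1, D@1, E@1) gives peak 18: d1:18  d2:8  d3:8  d4:0  d5:0  d6:0  d7:0.
Shift C→2, D→4, E→5.
Schedule A@1, B@1, C@2, D@4, E@5: d1:7  d2:4  d3:3  d4:5  d5:5  d6:5  d7:5 — peak 7.

7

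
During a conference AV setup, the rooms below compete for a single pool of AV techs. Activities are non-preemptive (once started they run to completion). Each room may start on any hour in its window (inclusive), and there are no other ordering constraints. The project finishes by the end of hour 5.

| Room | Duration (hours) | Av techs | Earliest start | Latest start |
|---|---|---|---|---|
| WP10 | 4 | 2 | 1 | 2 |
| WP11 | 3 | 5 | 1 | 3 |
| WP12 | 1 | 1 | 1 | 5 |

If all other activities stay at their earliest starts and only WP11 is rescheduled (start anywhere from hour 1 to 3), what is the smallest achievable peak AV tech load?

WP11@1: h1:8  h2:7  h3:7  h4:2  h5:0 → peak 8
WP11@2: h1:3  h2:7  h3:7  h4:7  h5:0 → peak 7
WP11@3: h1:3  h2:2  h3:7  h4:7  h5:5 → peak 7
Best is WP11@2, peak 7.

7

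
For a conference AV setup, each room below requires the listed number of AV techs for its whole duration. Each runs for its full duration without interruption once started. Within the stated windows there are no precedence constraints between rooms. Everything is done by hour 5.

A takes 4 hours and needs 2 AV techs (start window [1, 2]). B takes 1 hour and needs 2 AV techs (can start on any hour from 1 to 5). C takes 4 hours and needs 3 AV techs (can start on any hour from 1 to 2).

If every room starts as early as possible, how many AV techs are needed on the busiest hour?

7

Early-start schedule: A@1, B@1, C@1.
Load per hour: hour 1: 7, hour 2: 5, hour 3: 5, hour 4: 5, hour 5: 0.
Peak is 7.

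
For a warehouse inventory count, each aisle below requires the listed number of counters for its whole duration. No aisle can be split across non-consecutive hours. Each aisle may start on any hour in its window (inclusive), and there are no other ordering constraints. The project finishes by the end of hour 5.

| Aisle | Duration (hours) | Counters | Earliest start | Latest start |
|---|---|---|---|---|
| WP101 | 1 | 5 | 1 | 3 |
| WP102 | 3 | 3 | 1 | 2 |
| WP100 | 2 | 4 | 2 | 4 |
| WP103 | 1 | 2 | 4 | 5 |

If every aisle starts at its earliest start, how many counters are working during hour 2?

7

At early start, hour 2 has: WP102, WP100.
Demand: 3 + 4 = 7.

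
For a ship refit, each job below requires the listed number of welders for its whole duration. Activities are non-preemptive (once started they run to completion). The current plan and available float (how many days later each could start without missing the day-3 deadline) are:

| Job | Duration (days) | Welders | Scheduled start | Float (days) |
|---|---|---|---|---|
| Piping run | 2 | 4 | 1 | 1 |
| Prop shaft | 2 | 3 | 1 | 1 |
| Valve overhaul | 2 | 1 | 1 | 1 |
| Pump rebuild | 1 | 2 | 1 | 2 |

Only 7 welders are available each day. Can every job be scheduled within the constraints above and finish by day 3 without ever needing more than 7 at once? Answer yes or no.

no

The minimum achievable peak is 8; 7 < 8, so no feasible schedule stays within the cap.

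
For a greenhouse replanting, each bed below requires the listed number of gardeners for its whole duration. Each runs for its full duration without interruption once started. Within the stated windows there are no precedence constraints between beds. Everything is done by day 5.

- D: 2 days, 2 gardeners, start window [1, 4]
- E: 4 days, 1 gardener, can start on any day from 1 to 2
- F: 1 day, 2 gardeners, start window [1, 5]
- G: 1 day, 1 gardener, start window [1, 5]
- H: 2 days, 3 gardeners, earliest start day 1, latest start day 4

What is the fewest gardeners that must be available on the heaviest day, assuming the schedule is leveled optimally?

Early-start (D@1, E@1, F@1, G@1, H@1) gives peak 9: d1:9  d2:6  d3:1  d4:1  d5:0.
Shift F→3, H→4.
Schedule D@1, E@1, F@3, G@1, H@4: d1:4  d2:3  d3:3  d4:4  d5:3 — peak 4.
Total gardener-days = 17 over 5 days ⇒ peak ≥ ⌈17/5⌉ = 4, so 4 is optimal.

4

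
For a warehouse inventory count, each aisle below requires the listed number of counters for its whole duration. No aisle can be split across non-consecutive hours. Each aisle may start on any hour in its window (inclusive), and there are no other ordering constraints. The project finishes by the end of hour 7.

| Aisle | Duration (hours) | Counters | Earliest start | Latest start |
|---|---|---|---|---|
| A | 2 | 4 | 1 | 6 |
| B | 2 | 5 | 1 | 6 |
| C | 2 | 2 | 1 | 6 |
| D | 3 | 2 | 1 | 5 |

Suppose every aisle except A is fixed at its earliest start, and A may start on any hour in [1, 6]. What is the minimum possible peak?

9

A@1: h1:13  h2:13  h3:2  h4:0  h5:0  h6:0  h7:0 → peak 13
A@2: h1:9  h2:13  h3:6  h4:0  h5:0  h6:0  h7:0 → peak 13
A@3: h1:9  h2:9  h3:6  h4:4  h5:0  h6:0  h7:0 → peak 9
A@4: h1:9  h2:9  h3:2  h4:4  h5:4  h6:0  h7:0 → peak 9
A@5: h1:9  h2:9  h3:2  h4:0  h5:4  h6:4  h7:0 → peak 9
A@6: h1:9  h2:9  h3:2  h4:0  h5:0  h6:4  h7:4 → peak 9
Best is A@3, peak 9.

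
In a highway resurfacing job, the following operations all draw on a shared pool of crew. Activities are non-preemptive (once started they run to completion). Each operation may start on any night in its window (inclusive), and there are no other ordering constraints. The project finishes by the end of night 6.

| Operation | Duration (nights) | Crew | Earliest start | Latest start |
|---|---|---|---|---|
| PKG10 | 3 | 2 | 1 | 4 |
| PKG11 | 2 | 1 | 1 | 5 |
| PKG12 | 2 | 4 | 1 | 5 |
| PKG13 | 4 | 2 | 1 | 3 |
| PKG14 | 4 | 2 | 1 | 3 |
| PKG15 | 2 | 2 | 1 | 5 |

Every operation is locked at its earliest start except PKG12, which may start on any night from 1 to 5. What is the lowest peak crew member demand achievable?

PKG12@1: n1:13  n2:13  n3:6  n4:4  n5:0  n6:0 → peak 13
PKG12@2: n1:9  n2:13  n3:10  n4:4  n5:0  n6:0 → peak 13
PKG12@3: n1:9  n2:9  n3:10  n4:8  n5:0  n6:0 → peak 10
PKG12@4: n1:9  n2:9  n3:6  n4:8  n5:4  n6:0 → peak 9
PKG12@5: n1:9  n2:9  n3:6  n4:4  n5:4  n6:4 → peak 9
Best is PKG12@4, peak 9.

9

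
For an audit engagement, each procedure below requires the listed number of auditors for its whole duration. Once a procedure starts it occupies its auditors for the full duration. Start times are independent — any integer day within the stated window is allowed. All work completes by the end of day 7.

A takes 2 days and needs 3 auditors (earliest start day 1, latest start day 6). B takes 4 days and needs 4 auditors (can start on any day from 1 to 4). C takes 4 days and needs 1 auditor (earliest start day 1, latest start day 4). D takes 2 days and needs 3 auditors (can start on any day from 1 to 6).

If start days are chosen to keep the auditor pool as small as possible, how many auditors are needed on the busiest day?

6

Early-start (A@1, B@1, C@1, D@1) gives peak 11: d1:11  d2:11  d3:5  d4:5  d5:0  d6:0  d7:0.
Shift B→3, C→3.
Schedule A@1, B@3, C@3, D@1: d1:6  d2:6  d3:5  d4:5  d5:5  d6:5  d7:0 — peak 6.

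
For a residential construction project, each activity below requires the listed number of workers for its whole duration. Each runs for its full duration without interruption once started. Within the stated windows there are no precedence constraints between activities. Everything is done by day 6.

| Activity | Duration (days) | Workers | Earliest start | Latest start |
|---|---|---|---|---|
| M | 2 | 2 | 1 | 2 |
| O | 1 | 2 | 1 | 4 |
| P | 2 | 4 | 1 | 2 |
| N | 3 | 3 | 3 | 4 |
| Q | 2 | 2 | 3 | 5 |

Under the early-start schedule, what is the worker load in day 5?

At early start, day 5 has: N.
Demand: 3 = 3.

3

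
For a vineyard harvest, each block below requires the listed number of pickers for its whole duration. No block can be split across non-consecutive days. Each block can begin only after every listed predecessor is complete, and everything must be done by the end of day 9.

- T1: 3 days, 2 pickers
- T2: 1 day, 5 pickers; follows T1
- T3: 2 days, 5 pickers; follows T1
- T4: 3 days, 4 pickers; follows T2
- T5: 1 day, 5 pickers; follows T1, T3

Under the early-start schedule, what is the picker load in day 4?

At early start, day 4 has: T2, T3.
Demand: 5 + 5 = 10.

10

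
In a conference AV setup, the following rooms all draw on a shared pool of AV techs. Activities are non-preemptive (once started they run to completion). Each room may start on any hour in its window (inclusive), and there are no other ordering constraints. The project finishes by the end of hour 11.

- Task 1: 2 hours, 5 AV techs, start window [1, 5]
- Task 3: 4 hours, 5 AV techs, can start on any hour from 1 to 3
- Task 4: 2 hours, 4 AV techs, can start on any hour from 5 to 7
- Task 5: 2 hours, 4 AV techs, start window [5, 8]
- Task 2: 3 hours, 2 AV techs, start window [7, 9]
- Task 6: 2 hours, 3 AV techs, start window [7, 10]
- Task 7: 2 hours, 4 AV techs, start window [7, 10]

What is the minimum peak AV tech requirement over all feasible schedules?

Early-start (Task 1@1, Task 3@1, Task 4@5, Task 5@5, Task 2@7, Task 6@7, Task 7@7) gives peak 10: h1:10  h2:10  h3:5  h4:5  h5:8  h6:8  h7:9  h8:9  h9:2  h10:0  h11:0.
Shift Task 3→3, Task 5→7, Task 7→9.
Schedule Task 1@1, Task 3@3, Task 4@5, Task 5@7, Task 2@7, Task 6@7, Task 7@9: h1:5  h2:5  h3:5  h4:5  h5:9  h6:9  h7:9  h8:9  h9:6  h10:4  h11:0 — peak 9.

9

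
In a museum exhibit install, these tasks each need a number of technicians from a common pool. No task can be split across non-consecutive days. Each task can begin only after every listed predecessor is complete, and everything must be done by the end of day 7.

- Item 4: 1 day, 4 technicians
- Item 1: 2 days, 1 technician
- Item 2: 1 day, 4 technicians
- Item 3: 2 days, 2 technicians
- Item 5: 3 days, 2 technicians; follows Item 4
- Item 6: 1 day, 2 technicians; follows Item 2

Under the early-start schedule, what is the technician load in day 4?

At early start, day 4 has: Item 5.
Demand: 2 = 2.

2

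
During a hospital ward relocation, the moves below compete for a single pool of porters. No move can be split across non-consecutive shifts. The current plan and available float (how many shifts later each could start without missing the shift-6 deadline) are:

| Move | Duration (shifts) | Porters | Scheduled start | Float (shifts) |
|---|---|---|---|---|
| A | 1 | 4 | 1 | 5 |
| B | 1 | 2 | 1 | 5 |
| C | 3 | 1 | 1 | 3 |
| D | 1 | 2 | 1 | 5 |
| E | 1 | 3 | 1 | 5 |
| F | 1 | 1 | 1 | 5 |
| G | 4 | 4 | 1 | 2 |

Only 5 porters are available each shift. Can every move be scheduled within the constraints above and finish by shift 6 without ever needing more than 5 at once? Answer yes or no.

no

Total porter-shifts = 31; over 6 shifts the average is 31/6 > 5, so some shift must exceed 5.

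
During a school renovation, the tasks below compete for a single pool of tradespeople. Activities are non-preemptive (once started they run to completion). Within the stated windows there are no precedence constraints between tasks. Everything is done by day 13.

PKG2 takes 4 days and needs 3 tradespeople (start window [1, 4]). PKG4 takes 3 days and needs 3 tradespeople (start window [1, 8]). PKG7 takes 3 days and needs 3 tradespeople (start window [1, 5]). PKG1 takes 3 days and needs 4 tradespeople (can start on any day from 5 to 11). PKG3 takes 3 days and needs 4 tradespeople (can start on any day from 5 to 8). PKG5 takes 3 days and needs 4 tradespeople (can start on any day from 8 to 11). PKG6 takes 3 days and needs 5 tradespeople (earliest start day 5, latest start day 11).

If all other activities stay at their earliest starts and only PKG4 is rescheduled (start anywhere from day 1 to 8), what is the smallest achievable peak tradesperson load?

13

PKG4@1: d1:9  d2:9  d3:9  d4:3  d5:13  d6:13  d7:13  d8:4  d9:4  d10:4  d11:0  d12:0  d13:0 → peak 13
PKG4@2: d1:6  d2:9  d3:9  d4:6  d5:13  d6:13  d7:13  d8:4  d9:4  d10:4  d11:0  d12:0  d13:0 → peak 13
PKG4@3: d1:6  d2:6  d3:9  d4:6  d5:16  d6:13  d7:13  d8:4  d9:4  d10:4  d11:0  d12:0  d13:0 → peak 16
PKG4@4: d1:6  d2:6  d3:6  d4:6  d5:16  d6:16  d7:13  d8:4  d9:4  d10:4  d11:0  d12:0  d13:0 → peak 16
PKG4@5: d1:6  d2:6  d3:6  d4:3  d5:16  d6:16  d7:16  d8:4  d9:4  d10:4  d11:0  d12:0  d13:0 → peak 16
PKG4@6: d1:6  d2:6  d3:6  d4:3  d5:13  d6:16  d7:16  d8:7  d9:4  d10:4  d11:0  d12:0  d13:0 → peak 16
PKG4@7: d1:6  d2:6  d3:6  d4:3  d5:13  d6:13  d7:16  d8:7  d9:7  d10:4  d11:0  d12:0  d13:0 → peak 16
PKG4@8: d1:6  d2:6  d3:6  d4:3  d5:13  d6:13  d7:13  d8:7  d9:7  d10:7  d11:0  d12:0  d13:0 → peak 13
Best is PKG4@1, peak 13.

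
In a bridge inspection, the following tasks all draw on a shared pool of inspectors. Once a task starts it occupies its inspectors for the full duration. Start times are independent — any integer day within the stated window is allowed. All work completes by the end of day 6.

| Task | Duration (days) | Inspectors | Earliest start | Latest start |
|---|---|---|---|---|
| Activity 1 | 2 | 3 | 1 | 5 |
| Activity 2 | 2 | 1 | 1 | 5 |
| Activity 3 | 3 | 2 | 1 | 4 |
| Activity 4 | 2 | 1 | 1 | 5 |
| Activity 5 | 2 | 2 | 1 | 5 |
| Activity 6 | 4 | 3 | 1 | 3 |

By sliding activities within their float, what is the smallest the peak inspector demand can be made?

6

Early-start (Activity 1@1, Activity 2@1, Activity 3@1, Activity 4@1, Activity 5@1, Activity 6@1) gives peak 12: d1:12  d2:12  d3:5  d4:3  d5:0  d6:0.
Shift Activity 4→3, Activity 5→4, Activity 6→3.
Schedule Activity 1@1, Activity 2@1, Activity 3@1, Activity 4@3, Activity 5@4, Activity 6@3: d1:6  d2:6  d3:6  d4:6  d5:5  d6:3 — peak 6.
Total inspector-days = 32 over 6 days ⇒ peak ≥ ⌈32/6⌉ = 6, so 6 is optimal.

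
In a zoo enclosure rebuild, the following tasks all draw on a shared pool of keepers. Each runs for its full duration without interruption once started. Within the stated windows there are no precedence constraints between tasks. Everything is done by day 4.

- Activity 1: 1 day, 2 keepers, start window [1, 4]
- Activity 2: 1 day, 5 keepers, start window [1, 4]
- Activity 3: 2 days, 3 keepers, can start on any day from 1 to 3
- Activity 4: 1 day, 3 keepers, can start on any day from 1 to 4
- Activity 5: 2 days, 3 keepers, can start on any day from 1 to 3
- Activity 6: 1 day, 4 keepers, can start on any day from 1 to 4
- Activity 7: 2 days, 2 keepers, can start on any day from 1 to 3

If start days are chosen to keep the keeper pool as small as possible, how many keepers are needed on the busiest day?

8

Early-start (Activity 1@1, Activity 2@1, Activity 3@1, Activity 4@1, Activity 5@1, Activity 6@1, Activity 7@1) gives peak 22: d1:22  d2:8  d3:0  d4:0.
Shift Activity 3→2, Activity 4→2, Activity 5→3, Activity 6→4, Activity 7→2.
Schedule Activity 1@1, Activity 2@1, Activity 3@2, Activity 4@2, Activity 5@3, Activity 6@4, Activity 7@2: d1:7  d2:8  d3:8  d4:7 — peak 8.
Total keeper-days = 30 over 4 days ⇒ peak ≥ ⌈30/4⌉ = 8, so 8 is optimal.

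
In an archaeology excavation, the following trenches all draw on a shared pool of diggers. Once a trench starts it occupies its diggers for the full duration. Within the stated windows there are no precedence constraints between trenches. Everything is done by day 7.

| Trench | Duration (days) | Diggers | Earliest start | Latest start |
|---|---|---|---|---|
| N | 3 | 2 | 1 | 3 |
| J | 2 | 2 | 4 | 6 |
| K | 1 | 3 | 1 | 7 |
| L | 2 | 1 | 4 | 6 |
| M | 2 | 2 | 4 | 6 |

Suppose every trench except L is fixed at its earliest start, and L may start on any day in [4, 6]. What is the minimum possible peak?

5

L@4: d1:5  d2:2  d3:2  d4:5  d5:5  d6:0  d7:0 → peak 5
L@5: d1:5  d2:2  d3:2  d4:4  d5:5  d6:1  d7:0 → peak 5
L@6: d1:5  d2:2  d3:2  d4:4  d5:4  d6:1  d7:1 → peak 5
Best is L@4, peak 5.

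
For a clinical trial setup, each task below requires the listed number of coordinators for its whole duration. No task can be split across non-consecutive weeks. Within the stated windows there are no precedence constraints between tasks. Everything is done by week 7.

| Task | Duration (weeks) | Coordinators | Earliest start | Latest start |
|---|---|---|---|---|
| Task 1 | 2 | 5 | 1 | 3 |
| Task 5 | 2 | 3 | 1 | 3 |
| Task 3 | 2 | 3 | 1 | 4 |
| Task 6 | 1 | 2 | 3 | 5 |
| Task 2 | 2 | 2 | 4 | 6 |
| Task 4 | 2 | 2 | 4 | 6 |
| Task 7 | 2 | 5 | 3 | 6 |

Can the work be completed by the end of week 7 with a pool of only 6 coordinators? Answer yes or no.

The minimum achievable peak is 7; 6 < 7, so no feasible schedule stays within the cap.

no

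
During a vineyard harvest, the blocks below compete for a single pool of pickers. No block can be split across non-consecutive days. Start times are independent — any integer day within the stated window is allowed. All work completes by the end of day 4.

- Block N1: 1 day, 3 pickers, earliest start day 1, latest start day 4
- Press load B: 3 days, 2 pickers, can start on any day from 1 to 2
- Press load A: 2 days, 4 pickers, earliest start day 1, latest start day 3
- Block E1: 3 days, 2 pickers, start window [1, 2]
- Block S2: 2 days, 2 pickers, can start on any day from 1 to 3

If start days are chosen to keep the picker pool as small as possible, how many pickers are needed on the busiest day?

8

Early-start (Block N1@1, Press load B@1, Press load A@1, Block E1@1, Block S2@1) gives peak 13: d1:13  d2:10  d3:4  d4:0.
Shift Press load A→3, Block E1→2.
Schedule Block N1@1, Press load B@1, Press load A@3, Block E1@2, Block S2@1: d1:7  d2:6  d3:8  d4:6 — peak 8.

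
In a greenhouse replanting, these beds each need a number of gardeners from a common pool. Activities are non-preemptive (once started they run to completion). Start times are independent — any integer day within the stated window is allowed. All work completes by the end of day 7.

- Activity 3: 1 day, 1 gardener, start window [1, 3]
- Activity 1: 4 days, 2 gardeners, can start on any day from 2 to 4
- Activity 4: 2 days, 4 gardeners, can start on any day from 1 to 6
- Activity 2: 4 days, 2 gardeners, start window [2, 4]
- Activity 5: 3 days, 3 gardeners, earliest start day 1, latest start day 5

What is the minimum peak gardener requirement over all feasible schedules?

6

Early-start (Activity 3@1, Activity 1@2, Activity 4@1, Activity 2@2, Activity 5@1) gives peak 11: d1:8  d2:11  d3:7  d4:4  d5:4  d6:0  d7:0.
Shift Activity 4→6, Activity 2→4.
Schedule Activity 3@1, Activity 1@2, Activity 4@6, Activity 2@4, Activity 5@1: d1:4  d2:5  d3:5  d4:4  d5:4  d6:6  d7:6 — peak 6.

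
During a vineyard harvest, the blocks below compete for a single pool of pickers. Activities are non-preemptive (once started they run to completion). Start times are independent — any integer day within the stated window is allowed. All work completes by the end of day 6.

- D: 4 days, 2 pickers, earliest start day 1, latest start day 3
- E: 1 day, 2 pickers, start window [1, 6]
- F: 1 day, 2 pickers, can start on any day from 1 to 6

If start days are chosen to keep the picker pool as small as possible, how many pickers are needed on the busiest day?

2

Early-start (D@1, E@1, F@1) gives peak 6: d1:6  d2:2  d3:2  d4:2  d5:0  d6:0.
Shift E→5, F→6.
Schedule D@1, E@5, F@6: d1:2  d2:2  d3:2  d4:2  d5:2  d6:2 — peak 2.
Total picker-days = 12 over 6 days ⇒ peak ≥ ⌈12/6⌉ = 2, so 2 is optimal.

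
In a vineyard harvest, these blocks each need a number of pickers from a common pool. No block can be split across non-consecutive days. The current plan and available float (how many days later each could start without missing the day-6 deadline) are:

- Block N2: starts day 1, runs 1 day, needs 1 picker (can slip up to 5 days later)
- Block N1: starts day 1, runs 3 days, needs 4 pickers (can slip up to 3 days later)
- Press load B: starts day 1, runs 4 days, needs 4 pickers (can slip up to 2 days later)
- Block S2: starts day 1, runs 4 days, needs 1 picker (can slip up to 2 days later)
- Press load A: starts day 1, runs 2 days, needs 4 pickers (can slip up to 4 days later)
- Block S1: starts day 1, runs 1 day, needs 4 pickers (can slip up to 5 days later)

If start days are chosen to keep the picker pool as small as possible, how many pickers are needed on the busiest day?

9

Early-start (Block N2@1, Block N1@1, Press load B@1, Block S2@1, Press load A@1, Block S1@1) gives peak 18: d1:18  d2:13  d3:9  d4:5  d5:0  d6:0.
Shift Block S2→2, Press load A→4, Block S1→5.
Schedule Block N2@1, Block N1@1, Press load B@1, Block S2@2, Press load A@4, Block S1@5: d1:9  d2:9  d3:9  d4:9  d5:9  d6:0 — peak 9.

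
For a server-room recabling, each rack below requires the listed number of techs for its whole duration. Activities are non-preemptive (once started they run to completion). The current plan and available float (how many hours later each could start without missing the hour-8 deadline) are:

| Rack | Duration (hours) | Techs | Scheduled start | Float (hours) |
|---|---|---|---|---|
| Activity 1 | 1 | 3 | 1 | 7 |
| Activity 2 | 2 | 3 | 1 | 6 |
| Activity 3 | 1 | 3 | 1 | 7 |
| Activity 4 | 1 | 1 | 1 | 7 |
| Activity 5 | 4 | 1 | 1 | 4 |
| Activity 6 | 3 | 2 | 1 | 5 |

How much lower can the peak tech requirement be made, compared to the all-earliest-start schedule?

10

Early-start peak: h1:13  h2:6  h3:3  h4:1  h5:0  h6:0  h7:0  h8:0 ⇒ 13.
Leveled (Activity 1@1, Activity 2@2, Activity 3@4, Activity 4@5, Activity 5@5, Activity 6@6): h1:3  h2:3  h3:3  h4:3  h5:2  h6:3  h7:3  h8:3 ⇒ 3.
Reduction 13 − 3 = 10.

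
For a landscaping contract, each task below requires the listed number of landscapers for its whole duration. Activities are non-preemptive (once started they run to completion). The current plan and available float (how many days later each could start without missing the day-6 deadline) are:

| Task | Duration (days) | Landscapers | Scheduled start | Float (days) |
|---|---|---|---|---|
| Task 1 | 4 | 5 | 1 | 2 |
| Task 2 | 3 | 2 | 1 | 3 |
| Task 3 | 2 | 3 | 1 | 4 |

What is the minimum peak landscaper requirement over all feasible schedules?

Early-start (Task 1@1, Task 2@1, Task 3@1) gives peak 10: d1:10  d2:10  d3:7  d4:5  d5:0  d6:0.
Shift Task 3→5.
Schedule Task 1@1, Task 2@1, Task 3@5: d1:7  d2:7  d3:7  d4:5  d5:3  d6:3 — peak 7.

7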